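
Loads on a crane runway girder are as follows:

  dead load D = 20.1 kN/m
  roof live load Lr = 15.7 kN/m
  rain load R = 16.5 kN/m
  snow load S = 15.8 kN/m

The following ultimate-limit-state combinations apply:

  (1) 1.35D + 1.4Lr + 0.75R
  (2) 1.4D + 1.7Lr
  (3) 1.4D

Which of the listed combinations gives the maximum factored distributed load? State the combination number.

Combination 1

(1) 1.35(20.1) + 1.4(15.7) + 0.75(16.5) = 27.1 + 22.0 + 12.4 = 61.5
(2) 1.4(20.1) + 1.7(15.7) = 28.1 + 26.7 = 54.8
(3) 1.4(20.1) = 28.1
The largest value is 61.5 kN/m from combination 1.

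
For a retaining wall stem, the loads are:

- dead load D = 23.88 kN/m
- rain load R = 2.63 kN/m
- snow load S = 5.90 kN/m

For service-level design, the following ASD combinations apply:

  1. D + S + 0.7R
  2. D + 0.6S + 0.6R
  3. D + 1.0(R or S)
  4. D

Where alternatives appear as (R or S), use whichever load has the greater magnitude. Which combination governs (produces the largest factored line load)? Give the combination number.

(R or S) → S = 5.90 kN/m.
1. 1.0(23.88) + 1.0(5.90) + 0.7(2.63) = 23.88 + 5.90 + 1.84 = 31.62
2. 1.0(23.88) + 0.6(5.90) + 0.6(2.63) = 23.88 + 3.54 + 1.58 = 29.00
3. 1.0(23.88) + 1.0(5.90) = 23.88 + 5.90 = 29.78
4. 1.0(23.88) = 23.88
The largest value is 31.62 kN/m from combination 1.

Combination 1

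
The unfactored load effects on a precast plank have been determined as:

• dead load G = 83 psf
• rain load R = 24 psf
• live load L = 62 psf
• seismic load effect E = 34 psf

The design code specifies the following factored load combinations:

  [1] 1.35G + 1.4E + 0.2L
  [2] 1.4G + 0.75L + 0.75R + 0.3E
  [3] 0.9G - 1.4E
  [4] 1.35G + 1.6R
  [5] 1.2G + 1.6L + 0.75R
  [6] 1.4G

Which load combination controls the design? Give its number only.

[1] 1.35(83) + 1.4(34) + 0.2(62) = 112.1 + 47.6 + 12.4 = 172.1
[2] 1.4(83) + 0.75(62) + 0.75(24) + 0.3(34) = 116.2 + 46.5 + 18.0 + 10.2 = 190.9
[3] 0.9(83) - 1.4(34) = 74.7 - 47.6 = 27.1
[4] 1.35(83) + 1.6(24) = 112.1 + 38.4 = 150.5
[5] 1.2(83) + 1.6(62) + 0.75(24) = 99.6 + 99.2 + 18.0 = 216.8
[6] 1.4(83) = 116.2
The largest value is 216.8 psf from combination 5.

Combination 5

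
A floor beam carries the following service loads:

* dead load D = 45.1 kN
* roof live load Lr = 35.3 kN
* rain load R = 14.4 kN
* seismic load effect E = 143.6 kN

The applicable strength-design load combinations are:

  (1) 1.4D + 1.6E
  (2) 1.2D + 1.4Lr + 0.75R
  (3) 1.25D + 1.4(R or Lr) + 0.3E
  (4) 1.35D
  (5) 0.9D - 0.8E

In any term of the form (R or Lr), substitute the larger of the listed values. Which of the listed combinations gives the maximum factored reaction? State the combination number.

Combination 1

(R or Lr) → Lr = 35.3 kN.
(1) 1.4(45.1) + 1.6(143.6) = 63.14 + 229.76 = 292.90
(2) 1.2(45.1) + 1.4(35.3) + 0.75(14.4) = 54.12 + 49.42 + 10.80 = 114.34
(3) 1.25(45.1) + 1.4(35.3) + 0.3(143.6) = 56.38 + 49.42 + 43.08 = 148.88
(4) 1.35(45.1) = 60.89
(5) 0.9(45.1) - 0.8(143.6) = 40.59 - 114.88 = -74.29
The largest value is 292.90 kN from combination 1.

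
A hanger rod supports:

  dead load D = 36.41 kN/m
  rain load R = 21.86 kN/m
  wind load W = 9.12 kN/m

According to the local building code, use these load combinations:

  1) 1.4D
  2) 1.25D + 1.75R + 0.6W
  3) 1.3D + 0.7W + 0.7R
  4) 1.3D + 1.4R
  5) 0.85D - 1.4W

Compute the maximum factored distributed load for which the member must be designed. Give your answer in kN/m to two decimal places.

1) 1.4(36.41) = 50.97
2) 1.25(36.41) + 1.75(21.86) + 0.6(9.12) = 45.51 + 38.26 + 5.47 = 89.24
3) 1.3(36.41) + 0.7(9.12) + 0.7(21.86) = 69.02
4) 1.3(36.41) + 1.4(21.86) = 77.94
5) 0.85(36.41) - 1.4(9.12) = 30.95 - 12.77 = 18.18
Combination 2 governs: w_u = 89.24 kN/m.

89.24 kN/m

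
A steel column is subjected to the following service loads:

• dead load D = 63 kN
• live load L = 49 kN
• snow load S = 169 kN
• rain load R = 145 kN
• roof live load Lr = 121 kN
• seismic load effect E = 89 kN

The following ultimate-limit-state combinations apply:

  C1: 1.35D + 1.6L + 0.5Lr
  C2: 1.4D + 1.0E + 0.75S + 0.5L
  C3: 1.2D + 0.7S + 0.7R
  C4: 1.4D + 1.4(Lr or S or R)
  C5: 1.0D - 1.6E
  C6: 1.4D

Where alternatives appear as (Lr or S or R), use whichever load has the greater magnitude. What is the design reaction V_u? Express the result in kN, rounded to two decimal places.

328.45 kN

(Lr or S or R) → S = 169 kN.
C1: 1.35(63) + 1.6(49) + 0.5(121) = 85.05 + 78.40 + 60.50 = 223.95
C2: 1.4(63) + 1.0(89) + 0.75(169) + 0.5(49) = 88.20 + 89.00 + 126.75 + 24.50 = 328.45
C3: 1.2(63) + 0.7(169) + 0.7(145) = 75.60 + 118.30 + 101.50 = 295.40
C4: 1.4(63) + 1.4(169) = 88.20 + 236.60 = 324.80
C5: 1.0(63) - 1.6(89) = 63.00 - 142.40 = -79.40
C6: 1.4(63) = 88.20
Combination 2 governs: V_u = 328.45 kN.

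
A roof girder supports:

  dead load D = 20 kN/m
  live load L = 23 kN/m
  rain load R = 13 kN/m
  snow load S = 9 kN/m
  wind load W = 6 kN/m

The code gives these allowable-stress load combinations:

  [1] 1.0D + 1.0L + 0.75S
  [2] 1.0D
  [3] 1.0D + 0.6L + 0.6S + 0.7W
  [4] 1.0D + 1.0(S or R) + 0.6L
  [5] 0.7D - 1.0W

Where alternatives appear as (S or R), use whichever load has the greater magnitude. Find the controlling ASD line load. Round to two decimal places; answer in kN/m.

49.75 kN/m

(S or R) → R = 13 kN/m.
[1] 1.0(20) + 1.0(23) + 0.75(9) = 20.00 + 23.00 + 6.75 = 49.75
[2] 1.0(20) = 20.00
[3] 1.0(20) + 0.6(23) + 0.6(9) + 0.7(6) = 20.00 + 13.80 + 5.40 + 4.20 = 43.40
[4] 1.0(20) + 1.0(13) + 0.6(23) = 20.00 + 13.00 + 13.80 = 46.80
[5] 0.7(20) - 1.0(6) = 14.00 - 6.00 = 8.00
Combination 1 governs: w = 49.75 kN/m.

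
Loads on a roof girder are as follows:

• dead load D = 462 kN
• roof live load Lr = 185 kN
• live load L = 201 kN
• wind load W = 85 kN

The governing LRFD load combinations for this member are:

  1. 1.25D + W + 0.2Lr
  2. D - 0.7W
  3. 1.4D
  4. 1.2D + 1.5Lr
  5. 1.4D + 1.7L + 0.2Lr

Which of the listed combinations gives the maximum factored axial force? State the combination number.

1. 1.25(462) + 1.0(85) + 0.2(185) = 577.50 + 85.00 + 37.00 = 699.50
2. 1.0(462) - 0.7(85) = 462.00 - 59.50 = 402.50
3. 1.4(462) = 646.80
4. 1.2(462) + 1.5(185) = 554.40 + 277.50 = 831.90
5. 1.4(462) + 1.7(201) + 0.2(185) = 646.80 + 341.70 + 37.00 = 1025.50
The largest value is 1025.50 kN from combination 5.

Combination 5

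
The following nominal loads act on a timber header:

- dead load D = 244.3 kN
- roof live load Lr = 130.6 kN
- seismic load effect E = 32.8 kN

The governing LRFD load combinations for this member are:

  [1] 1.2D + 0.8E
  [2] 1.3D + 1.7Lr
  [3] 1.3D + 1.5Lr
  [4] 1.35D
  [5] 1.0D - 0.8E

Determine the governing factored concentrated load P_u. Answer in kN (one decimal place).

539.6 kN

[1] 1.2(244.3) + 0.8(32.8) = 293.2 + 26.2 = 319.4
[2] 1.3(244.3) + 1.7(130.6) = 317.6 + 222.0 = 539.6
[3] 1.3(244.3) + 1.5(130.6) = 317.6 + 195.9 = 513.5
[4] 1.35(244.3) = 329.8
[5] 1.0(244.3) - 0.8(32.8) = 244.3 - 26.2 = 218.1
The controlling combination is 2, giving 539.6 kN.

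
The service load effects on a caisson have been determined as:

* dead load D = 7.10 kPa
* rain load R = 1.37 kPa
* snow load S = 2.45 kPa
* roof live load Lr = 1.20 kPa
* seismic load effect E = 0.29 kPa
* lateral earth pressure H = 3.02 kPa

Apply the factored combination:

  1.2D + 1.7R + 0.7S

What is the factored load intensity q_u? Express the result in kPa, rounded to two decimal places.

1.2(7.10) + 1.7(1.37) + 0.7(2.45) = 12.56
q_u = 12.56 kPa.

12.56 kPa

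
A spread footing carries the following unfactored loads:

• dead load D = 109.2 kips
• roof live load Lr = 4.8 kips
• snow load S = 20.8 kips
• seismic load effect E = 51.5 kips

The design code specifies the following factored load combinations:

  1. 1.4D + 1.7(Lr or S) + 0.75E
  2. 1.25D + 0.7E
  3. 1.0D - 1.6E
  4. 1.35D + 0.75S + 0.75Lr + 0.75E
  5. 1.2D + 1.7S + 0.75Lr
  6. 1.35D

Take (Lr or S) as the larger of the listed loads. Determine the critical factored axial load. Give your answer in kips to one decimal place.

226.9 kips

(Lr or S) → S = 20.8 kips.
1. 1.4(109.2) + 1.7(20.8) + 0.75(51.5) = 152.9 + 35.4 + 38.6 = 226.9
2. 1.25(109.2) + 0.7(51.5) = 136.5 + 36.1 = 172.6
3. 1.0(109.2) - 1.6(51.5) = 109.2 - 82.4 = 26.8
4. 1.35(109.2) + 0.75(20.8) + 0.75(4.8) + 0.75(51.5) = 147.4 + 15.6 + 3.6 + 38.6 = 205.2
5. 1.2(109.2) + 1.7(20.8) + 0.75(4.8) = 131.0 + 35.4 + 3.6 = 170.0
6. 1.35(109.2) = 147.4
Maximum is from combination 1.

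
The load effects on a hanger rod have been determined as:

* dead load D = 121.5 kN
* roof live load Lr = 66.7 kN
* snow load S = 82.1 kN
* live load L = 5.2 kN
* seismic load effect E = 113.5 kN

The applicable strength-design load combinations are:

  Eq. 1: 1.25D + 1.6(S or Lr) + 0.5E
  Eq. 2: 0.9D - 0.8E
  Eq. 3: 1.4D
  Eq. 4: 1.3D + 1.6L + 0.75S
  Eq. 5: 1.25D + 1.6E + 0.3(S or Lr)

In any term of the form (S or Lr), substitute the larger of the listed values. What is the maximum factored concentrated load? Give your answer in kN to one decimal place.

(S or Lr) → S = 82.1 kN.
Eq. 1: 1.25(121.5) + 1.6(82.1) + 0.5(113.5) = 340.0
Eq. 2: 0.9(121.5) - 0.8(113.5) = 109.4 - 90.8 = 18.6
Eq. 3: 1.4(121.5) = 170.1
Eq. 4: 1.3(121.5) + 1.6(5.2) + 0.75(82.1) = 227.8
Eq. 5: 1.25(121.5) + 1.6(113.5) + 0.3(82.1) = 151.9 + 181.6 + 24.6 = 358.1
Combination 5 governs: P_u = 358.1 kN.

358.1 kN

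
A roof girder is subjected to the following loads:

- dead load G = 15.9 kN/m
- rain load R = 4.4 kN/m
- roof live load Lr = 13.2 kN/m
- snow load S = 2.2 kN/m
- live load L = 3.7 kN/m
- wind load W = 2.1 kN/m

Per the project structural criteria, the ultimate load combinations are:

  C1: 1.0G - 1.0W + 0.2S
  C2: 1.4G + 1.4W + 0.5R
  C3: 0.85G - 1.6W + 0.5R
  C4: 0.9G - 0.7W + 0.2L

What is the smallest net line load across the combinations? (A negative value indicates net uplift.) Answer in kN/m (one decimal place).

C1: 1.0(15.9) - 1.0(2.1) + 0.2(2.2) = 15.9 - 2.1 + 0.4 = 14.2
C2: 1.4(15.9) + 1.4(2.1) + 0.5(4.4) = 22.3 + 2.9 + 2.2 = 27.4
C3: 0.85(15.9) - 1.6(2.1) + 0.5(4.4) = 12.4
C4: 0.9(15.9) - 0.7(2.1) + 0.2(3.7) = 13.6
Combination 3 gives the minimum: 12.4 kN/m.

12.4 kN/m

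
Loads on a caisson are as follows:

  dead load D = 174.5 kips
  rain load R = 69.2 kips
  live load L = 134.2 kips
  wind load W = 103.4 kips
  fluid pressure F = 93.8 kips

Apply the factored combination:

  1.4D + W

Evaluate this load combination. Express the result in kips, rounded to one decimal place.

1.4(174.5) + 1.0(103.4) = 244.3 + 103.4 = 347.7
P_u = 347.7 kips.

347.7 kips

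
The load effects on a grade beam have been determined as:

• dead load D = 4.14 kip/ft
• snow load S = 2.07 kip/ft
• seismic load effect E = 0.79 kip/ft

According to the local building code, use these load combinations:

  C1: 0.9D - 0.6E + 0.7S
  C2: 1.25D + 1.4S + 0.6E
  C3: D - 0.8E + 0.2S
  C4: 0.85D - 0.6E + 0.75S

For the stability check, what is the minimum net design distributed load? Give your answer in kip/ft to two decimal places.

C1: 0.9(4.14) - 0.6(0.79) + 0.7(2.07) = 4.70
C2: 1.25(4.14) + 1.4(2.07) + 0.6(0.79) = 5.18 + 2.90 + 0.47 = 8.55
C3: 1.0(4.14) - 0.8(0.79) + 0.2(2.07) = 4.14 - 0.63 + 0.41 = 3.92
C4: 0.85(4.14) - 0.6(0.79) + 0.75(2.07) = 3.52 - 0.47 + 1.55 = 4.60
Combination 3 gives the minimum: 3.92 kip/ft.

3.92 kip/ft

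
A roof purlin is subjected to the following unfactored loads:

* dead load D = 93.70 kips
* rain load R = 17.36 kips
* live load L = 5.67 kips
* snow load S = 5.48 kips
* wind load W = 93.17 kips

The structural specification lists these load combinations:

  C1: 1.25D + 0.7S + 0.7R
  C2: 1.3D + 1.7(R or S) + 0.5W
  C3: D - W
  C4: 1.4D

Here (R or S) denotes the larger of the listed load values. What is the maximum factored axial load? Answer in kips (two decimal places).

(R or S) → R = 17.36 kips.
C1: 1.25(93.70) + 0.7(5.48) + 0.7(17.36) = 133.11
C2: 1.3(93.70) + 1.7(17.36) + 0.5(93.17) = 121.81 + 29.51 + 46.59 = 197.91
C3: 1.0(93.70) - 1.0(93.17) = 93.70 - 93.17 = 0.53
C4: 1.4(93.70) = 131.18
Maximum is from combination 2.

197.91 kips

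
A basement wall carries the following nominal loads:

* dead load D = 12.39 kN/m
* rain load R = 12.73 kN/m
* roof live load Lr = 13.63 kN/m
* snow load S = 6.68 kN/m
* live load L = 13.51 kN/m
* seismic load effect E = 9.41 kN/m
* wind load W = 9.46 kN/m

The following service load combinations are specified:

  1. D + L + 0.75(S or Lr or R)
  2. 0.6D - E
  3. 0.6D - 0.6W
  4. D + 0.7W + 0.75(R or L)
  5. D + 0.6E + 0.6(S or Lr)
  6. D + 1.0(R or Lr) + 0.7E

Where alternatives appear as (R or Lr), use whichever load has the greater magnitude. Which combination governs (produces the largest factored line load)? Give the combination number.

Combination 1

(S or Lr or R) → Lr = 13.63 kN/m; (R or L) → L = 13.51 kN/m; (S or Lr) → Lr = 13.63 kN/m; (R or Lr) → Lr = 13.63 kN/m.
1. 1.0(12.39) + 1.0(13.51) + 0.75(13.63) = 12.39 + 13.51 + 10.22 = 36.12
2. 0.6(12.39) - 1.0(9.41) = 7.43 - 9.41 = -1.98
3. 0.6(12.39) - 0.6(9.46) = 1.76
4. 1.0(12.39) + 0.7(9.46) + 0.75(13.51) = 12.39 + 6.62 + 10.13 = 29.14
5. 1.0(12.39) + 0.6(9.41) + 0.6(13.63) = 26.21
6. 1.0(12.39) + 1.0(13.63) + 0.7(9.41) = 12.39 + 13.63 + 6.59 = 32.61
The largest value is 36.12 kN/m from combination 1.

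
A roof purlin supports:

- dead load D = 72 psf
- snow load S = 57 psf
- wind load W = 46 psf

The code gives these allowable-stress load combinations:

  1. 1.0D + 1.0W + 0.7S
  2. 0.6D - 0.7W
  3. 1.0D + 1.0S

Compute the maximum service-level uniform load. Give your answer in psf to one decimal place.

1. 1.0(72) + 1.0(46) + 0.7(57) = 72.0 + 46.0 + 39.9 = 157.9
2. 0.6(72) - 0.7(46) = 43.2 - 32.2 = 11.0
3. 1.0(72) + 1.0(57) = 72.0 + 57.0 = 129.0
Maximum is from combination 1.

157.9 psf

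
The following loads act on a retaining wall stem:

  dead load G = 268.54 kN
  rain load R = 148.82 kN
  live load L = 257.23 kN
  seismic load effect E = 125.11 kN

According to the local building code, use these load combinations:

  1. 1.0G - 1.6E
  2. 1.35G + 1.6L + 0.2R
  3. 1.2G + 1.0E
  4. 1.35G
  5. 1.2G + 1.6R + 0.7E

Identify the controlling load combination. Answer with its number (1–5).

Combination 2

1. 1.0(268.54) - 1.6(125.11) = 68.36
2. 1.35(268.54) + 1.6(257.23) + 0.2(148.82) = 803.86
3. 1.2(268.54) + 1.0(125.11) = 447.36
4. 1.35(268.54) = 362.53
5. 1.2(268.54) + 1.6(148.82) + 0.7(125.11) = 647.94
The largest value is 803.86 kN from combination 2.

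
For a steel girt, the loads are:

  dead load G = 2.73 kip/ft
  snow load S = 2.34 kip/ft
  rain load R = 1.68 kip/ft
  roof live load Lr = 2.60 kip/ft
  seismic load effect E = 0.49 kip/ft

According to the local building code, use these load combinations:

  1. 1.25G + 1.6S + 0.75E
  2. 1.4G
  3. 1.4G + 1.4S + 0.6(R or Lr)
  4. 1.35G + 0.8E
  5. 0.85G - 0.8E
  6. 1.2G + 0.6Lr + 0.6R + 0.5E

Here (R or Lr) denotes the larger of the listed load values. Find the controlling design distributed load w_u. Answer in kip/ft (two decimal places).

(R or Lr) → Lr = 2.60 kip/ft.
1. 1.25(2.73) + 1.6(2.34) + 0.75(0.49) = 3.41 + 3.74 + 0.37 = 7.52
2. 1.4(2.73) = 3.82
3. 1.4(2.73) + 1.4(2.34) + 0.6(2.60) = 3.82 + 3.28 + 1.56 = 8.66
4. 1.35(2.73) + 0.8(0.49) = 3.69 + 0.39 = 4.08
5. 0.85(2.73) - 0.8(0.49) = 2.32 - 0.39 = 1.93
6. 1.2(2.73) + 0.6(2.60) + 0.6(1.68) + 0.5(0.49) = 6.09
Combination 3 governs: w_u = 8.66 kip/ft.

8.66 kip/ft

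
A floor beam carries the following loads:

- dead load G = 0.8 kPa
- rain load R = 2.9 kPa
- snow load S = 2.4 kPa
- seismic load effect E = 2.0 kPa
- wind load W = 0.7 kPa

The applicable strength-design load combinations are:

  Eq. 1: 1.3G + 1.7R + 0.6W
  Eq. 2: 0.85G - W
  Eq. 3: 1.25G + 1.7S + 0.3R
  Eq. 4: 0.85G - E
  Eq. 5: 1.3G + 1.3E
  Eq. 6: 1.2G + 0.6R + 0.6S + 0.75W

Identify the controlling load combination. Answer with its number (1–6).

Combination 1

Eq. 1: 1.3(0.8) + 1.7(2.9) + 0.6(0.7) = 6.4
Eq. 2: 0.85(0.8) - 1.0(0.7) = 0.7 - 0.7 = -0.0
Eq. 3: 1.25(0.8) + 1.7(2.4) + 0.3(2.9) = 1.0 + 4.1 + 0.9 = 6.0
Eq. 4: 0.85(0.8) - 1.0(2.0) = 0.7 - 2.0 = -1.3
Eq. 5: 1.3(0.8) + 1.3(2.0) = 1.0 + 2.6 = 3.6
Eq. 6: 1.2(0.8) + 0.6(2.9) + 0.6(2.4) + 0.75(0.7) = 4.7
The largest value is 6.4 kPa from combination 1.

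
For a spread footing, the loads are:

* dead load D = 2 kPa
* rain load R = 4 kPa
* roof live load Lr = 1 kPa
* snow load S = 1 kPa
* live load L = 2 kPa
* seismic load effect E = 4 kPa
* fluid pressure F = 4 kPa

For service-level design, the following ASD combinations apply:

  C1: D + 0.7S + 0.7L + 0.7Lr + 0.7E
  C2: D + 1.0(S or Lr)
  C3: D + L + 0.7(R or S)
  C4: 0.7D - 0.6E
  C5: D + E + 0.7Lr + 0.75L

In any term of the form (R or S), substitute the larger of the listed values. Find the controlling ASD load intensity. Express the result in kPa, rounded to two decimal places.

(S or Lr) → S = 1 kPa; (R or S) → R = 4 kPa.
C1: 1.0(2) + 0.7(1) + 0.7(2) + 0.7(1) + 0.7(4) = 2.00 + 0.70 + 1.40 + 0.70 + 2.80 = 7.60
C2: 1.0(2) + 1.0(1) = 2.00 + 1.00 = 3.00
C3: 1.0(2) + 1.0(2) + 0.7(4) = 2.00 + 2.00 + 2.80 = 6.80
C4: 0.7(2) - 0.6(4) = 1.40 - 2.40 = -1.00
C5: 1.0(2) + 1.0(4) + 0.7(1) + 0.75(2) = 2.00 + 4.00 + 0.70 + 1.50 = 8.20
Maximum is from combination 5.

8.20 kPa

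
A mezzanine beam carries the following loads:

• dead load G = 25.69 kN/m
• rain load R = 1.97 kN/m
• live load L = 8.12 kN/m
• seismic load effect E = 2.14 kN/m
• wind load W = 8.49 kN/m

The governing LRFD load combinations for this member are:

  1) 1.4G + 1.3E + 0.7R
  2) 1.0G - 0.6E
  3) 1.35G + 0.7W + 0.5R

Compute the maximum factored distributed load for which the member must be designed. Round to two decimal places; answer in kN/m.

1) 1.4(25.69) + 1.3(2.14) + 0.7(1.97) = 35.97 + 2.78 + 1.38 = 40.13
2) 1.0(25.69) - 0.6(2.14) = 25.69 - 1.28 = 24.41
3) 1.35(25.69) + 0.7(8.49) + 0.5(1.97) = 34.68 + 5.94 + 0.99 = 41.61
Combination 3 governs: w_u = 41.61 kN/m.

41.61 kN/m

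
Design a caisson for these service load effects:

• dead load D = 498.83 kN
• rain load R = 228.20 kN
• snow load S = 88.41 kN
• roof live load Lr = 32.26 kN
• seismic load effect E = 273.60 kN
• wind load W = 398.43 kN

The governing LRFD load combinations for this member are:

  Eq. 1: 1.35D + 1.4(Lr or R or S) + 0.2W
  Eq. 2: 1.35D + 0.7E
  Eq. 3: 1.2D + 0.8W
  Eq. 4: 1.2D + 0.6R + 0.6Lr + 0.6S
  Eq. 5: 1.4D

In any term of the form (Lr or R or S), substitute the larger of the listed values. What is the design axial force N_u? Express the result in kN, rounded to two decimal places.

(Lr or R or S) → R = 228.20 kN.
Eq. 1: 1.35(498.83) + 1.4(228.20) + 0.2(398.43) = 673.42 + 319.48 + 79.69 = 1072.59
Eq. 2: 1.35(498.83) + 0.7(273.60) = 673.42 + 191.52 = 864.94
Eq. 3: 1.2(498.83) + 0.8(398.43) = 598.60 + 318.74 = 917.34
Eq. 4: 1.2(498.83) + 0.6(228.20) + 0.6(32.26) + 0.6(88.41) = 807.92
Eq. 5: 1.4(498.83) = 698.36
Maximum is from combination 1.

1072.59 kN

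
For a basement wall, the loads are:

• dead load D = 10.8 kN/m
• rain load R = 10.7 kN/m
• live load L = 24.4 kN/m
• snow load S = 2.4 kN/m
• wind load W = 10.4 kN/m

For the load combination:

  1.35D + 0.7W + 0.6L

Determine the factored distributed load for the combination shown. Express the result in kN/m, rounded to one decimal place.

1.35(10.8) + 0.7(10.4) + 0.6(24.4) = 14.6 + 7.3 + 14.6 = 36.5
w_u = 36.5 kN/m.

36.5 kN/m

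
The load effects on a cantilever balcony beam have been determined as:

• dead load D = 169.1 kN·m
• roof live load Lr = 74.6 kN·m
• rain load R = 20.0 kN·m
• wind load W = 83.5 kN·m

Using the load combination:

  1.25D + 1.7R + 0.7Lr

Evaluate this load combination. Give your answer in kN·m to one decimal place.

297.6 kN·m

1.25(169.1) + 1.7(20.0) + 0.7(74.6) = 211.4 + 34.0 + 52.2 = 297.6
M_u = 297.6 kN·m.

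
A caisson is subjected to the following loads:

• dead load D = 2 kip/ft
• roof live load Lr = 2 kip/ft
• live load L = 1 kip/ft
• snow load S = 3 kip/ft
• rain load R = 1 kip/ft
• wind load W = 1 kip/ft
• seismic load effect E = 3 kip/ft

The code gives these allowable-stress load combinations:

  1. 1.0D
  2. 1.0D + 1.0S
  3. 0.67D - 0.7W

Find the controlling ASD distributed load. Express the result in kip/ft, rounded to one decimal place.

5.0 kip/ft

1. 1.0(2) = 2.0
2. 1.0(2) + 1.0(3) = 5.0
3. 0.67(2) - 0.7(1) = 0.6
The controlling combination is 2, giving 5.0 kip/ft.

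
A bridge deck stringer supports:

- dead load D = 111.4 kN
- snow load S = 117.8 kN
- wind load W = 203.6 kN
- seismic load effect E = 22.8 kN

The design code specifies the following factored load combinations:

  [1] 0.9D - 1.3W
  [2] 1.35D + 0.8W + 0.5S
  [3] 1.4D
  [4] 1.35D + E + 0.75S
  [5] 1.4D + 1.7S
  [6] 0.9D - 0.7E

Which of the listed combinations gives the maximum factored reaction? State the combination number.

Combination 2

[1] 0.9(111.4) - 1.3(203.6) = 100.26 - 264.68 = -164.42
[2] 1.35(111.4) + 0.8(203.6) + 0.5(117.8) = 150.39 + 162.88 + 58.90 = 372.17
[3] 1.4(111.4) = 155.96
[4] 1.35(111.4) + 1.0(22.8) + 0.75(117.8) = 150.39 + 22.80 + 88.35 = 261.54
[5] 1.4(111.4) + 1.7(117.8) = 155.96 + 200.26 = 356.22
[6] 0.9(111.4) - 0.7(22.8) = 100.26 - 15.96 = 84.30
The largest value is 372.17 kN from combination 2.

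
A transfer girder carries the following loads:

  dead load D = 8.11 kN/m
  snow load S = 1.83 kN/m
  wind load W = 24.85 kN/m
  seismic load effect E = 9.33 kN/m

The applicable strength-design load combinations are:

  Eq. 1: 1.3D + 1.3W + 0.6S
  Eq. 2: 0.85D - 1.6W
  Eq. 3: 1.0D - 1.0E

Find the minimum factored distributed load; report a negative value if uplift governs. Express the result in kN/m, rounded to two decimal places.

Eq. 1: 1.3(8.11) + 1.3(24.85) + 0.6(1.83) = 10.54 + 32.31 + 1.10 = 43.95
Eq. 2: 0.85(8.11) - 1.6(24.85) = 6.89 - 39.76 = -32.87
Eq. 3: 1.0(8.11) - 1.0(9.33) = 8.11 - 9.33 = -1.22
Combination 2 gives the minimum: -32.87 kN/m.

-32.87 kN/m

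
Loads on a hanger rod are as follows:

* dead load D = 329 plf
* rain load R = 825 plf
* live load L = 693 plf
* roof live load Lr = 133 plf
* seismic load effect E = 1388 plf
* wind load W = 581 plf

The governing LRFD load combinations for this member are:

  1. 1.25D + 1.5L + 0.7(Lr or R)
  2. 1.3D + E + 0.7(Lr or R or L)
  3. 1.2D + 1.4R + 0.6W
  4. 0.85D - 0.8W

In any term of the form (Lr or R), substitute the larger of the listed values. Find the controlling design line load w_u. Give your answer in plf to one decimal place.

(Lr or R) → R = 825 plf; (Lr or R or L) → R = 825 plf.
1. 1.25(329) + 1.5(693) + 0.7(825) = 411.3 + 1039.5 + 577.5 = 2028.3
2. 1.3(329) + 1.0(1388) + 0.7(825) = 427.7 + 1388.0 + 577.5 = 2393.2
3. 1.2(329) + 1.4(825) + 0.6(581) = 394.8 + 1155.0 + 348.6 = 1898.4
4. 0.85(329) - 0.8(581) = -185.2
Maximum is from combination 2.

2393.2 plf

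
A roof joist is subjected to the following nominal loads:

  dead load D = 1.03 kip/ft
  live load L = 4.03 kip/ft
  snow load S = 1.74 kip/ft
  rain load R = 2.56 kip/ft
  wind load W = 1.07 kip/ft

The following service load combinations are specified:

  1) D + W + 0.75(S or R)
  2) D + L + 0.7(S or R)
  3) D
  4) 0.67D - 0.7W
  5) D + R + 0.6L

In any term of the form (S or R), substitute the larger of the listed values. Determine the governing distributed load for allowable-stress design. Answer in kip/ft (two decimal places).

6.85 kip/ft

(S or R) → R = 2.56 kip/ft.
1) 1.0(1.03) + 1.0(1.07) + 0.75(2.56) = 4.02
2) 1.0(1.03) + 1.0(4.03) + 0.7(2.56) = 6.85
3) 1.0(1.03) = 1.03
4) 0.67(1.03) - 0.7(1.07) = -0.06
5) 1.0(1.03) + 1.0(2.56) + 0.6(4.03) = 6.01
Maximum is from combination 2.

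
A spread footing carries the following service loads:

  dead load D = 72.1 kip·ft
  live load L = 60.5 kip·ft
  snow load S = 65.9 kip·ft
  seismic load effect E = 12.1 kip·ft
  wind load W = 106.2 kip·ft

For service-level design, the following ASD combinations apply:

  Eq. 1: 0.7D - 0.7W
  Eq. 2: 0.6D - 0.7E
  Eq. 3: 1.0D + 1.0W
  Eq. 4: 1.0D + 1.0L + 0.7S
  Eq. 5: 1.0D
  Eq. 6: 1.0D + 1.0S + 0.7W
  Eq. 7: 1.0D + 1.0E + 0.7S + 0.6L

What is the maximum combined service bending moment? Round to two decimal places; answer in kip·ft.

212.34 kip·ft

Eq. 1: 0.7(72.1) - 0.7(106.2) = -23.87
Eq. 2: 0.6(72.1) - 0.7(12.1) = 34.79
Eq. 3: 1.0(72.1) + 1.0(106.2) = 178.30
Eq. 4: 1.0(72.1) + 1.0(60.5) + 0.7(65.9) = 178.73
Eq. 5: 1.0(72.1) = 72.10
Eq. 6: 1.0(72.1) + 1.0(65.9) + 0.7(106.2) = 212.34
Eq. 7: 1.0(72.1) + 1.0(12.1) + 0.7(65.9) + 0.6(60.5) = 166.63
The controlling combination is 6, giving 212.34 kip·ft.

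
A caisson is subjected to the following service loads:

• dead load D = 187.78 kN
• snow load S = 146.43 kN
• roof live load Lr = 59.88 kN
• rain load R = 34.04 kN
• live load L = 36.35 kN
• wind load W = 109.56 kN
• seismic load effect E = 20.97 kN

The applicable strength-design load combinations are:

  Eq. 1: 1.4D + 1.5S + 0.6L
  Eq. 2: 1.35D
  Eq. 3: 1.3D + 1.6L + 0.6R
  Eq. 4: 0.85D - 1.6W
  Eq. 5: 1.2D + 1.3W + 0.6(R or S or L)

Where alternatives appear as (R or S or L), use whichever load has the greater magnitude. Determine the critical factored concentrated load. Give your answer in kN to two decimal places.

504.35 kN

(R or S or L) → S = 146.43 kN.
Eq. 1: 1.4(187.78) + 1.5(146.43) + 0.6(36.35) = 262.89 + 219.65 + 21.81 = 504.35
Eq. 2: 1.35(187.78) = 253.50
Eq. 3: 1.3(187.78) + 1.6(36.35) + 0.6(34.04) = 322.70
Eq. 4: 0.85(187.78) - 1.6(109.56) = -15.68
Eq. 5: 1.2(187.78) + 1.3(109.56) + 0.6(146.43) = 455.62
Combination 1 governs: P_u = 504.35 kN.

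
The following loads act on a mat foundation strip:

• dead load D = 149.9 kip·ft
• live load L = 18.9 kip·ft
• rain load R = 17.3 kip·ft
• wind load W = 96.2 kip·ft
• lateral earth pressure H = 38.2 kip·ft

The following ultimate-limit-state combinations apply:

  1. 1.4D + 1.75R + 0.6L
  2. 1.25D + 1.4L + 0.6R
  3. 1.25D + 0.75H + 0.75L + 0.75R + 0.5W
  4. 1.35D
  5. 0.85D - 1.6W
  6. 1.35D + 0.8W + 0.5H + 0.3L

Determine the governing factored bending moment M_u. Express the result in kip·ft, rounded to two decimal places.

1. 1.4(149.9) + 1.75(17.3) + 0.6(18.9) = 251.48
2. 1.25(149.9) + 1.4(18.9) + 0.6(17.3) = 224.22
3. 1.25(149.9) + 0.75(38.2) + 0.75(18.9) + 0.75(17.3) + 0.5(96.2) = 291.28
4. 1.35(149.9) = 202.37
5. 0.85(149.9) - 1.6(96.2) = -26.51
6. 1.35(149.9) + 0.8(96.2) + 0.5(38.2) + 0.3(18.9) = 304.10
The controlling combination is 6, giving 304.10 kip·ft.

304.10 kip·ft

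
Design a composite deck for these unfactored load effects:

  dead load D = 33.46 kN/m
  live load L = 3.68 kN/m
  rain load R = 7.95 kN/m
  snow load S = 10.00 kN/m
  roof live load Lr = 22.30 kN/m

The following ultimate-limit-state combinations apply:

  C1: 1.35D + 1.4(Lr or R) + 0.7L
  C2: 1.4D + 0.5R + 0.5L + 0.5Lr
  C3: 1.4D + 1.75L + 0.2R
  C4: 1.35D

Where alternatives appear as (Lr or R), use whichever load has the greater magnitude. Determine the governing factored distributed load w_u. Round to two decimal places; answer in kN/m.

(Lr or R) → Lr = 22.30 kN/m.
C1: 1.35(33.46) + 1.4(22.30) + 0.7(3.68) = 78.97
C2: 1.4(33.46) + 0.5(7.95) + 0.5(3.68) + 0.5(22.30) = 63.81
C3: 1.4(33.46) + 1.75(3.68) + 0.2(7.95) = 54.87
C4: 1.35(33.46) = 45.17
Maximum is from combination 1.

78.97 kN/m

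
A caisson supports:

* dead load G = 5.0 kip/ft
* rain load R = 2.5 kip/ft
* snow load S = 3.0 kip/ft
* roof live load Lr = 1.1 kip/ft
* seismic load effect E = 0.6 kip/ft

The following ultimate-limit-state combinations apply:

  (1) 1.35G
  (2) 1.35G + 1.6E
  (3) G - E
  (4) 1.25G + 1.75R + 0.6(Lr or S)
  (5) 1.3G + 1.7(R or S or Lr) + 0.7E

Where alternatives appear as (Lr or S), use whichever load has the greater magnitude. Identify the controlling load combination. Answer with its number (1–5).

Combination 4

(Lr or S) → S = 3.0 kip/ft; (R or S or Lr) → S = 3.0 kip/ft.
(1) 1.35(5.0) = 6.8
(2) 1.35(5.0) + 1.6(0.6) = 7.7
(3) 1.0(5.0) - 1.0(0.6) = 5.0 - 0.6 = 4.4
(4) 1.25(5.0) + 1.75(2.5) + 0.6(3.0) = 12.4
(5) 1.3(5.0) + 1.7(3.0) + 0.7(0.6) = 6.5 + 5.1 + 0.4 = 12.0
The largest value is 12.4 kip/ft from combination 4.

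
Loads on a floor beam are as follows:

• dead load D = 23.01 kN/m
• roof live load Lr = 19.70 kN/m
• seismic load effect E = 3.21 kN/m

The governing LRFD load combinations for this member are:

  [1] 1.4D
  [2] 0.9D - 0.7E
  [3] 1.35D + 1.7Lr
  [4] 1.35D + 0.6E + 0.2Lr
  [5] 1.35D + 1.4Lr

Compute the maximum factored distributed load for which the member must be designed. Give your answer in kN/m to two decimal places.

[1] 1.4(23.01) = 32.21
[2] 0.9(23.01) - 0.7(3.21) = 20.71 - 2.25 = 18.46
[3] 1.35(23.01) + 1.7(19.70) = 31.06 + 33.49 = 64.55
[4] 1.35(23.01) + 0.6(3.21) + 0.2(19.70) = 31.06 + 1.93 + 3.94 = 36.93
[5] 1.35(23.01) + 1.4(19.70) = 31.06 + 27.58 = 58.64
The controlling combination is 3, giving 64.55 kN/m.

64.55 kN/m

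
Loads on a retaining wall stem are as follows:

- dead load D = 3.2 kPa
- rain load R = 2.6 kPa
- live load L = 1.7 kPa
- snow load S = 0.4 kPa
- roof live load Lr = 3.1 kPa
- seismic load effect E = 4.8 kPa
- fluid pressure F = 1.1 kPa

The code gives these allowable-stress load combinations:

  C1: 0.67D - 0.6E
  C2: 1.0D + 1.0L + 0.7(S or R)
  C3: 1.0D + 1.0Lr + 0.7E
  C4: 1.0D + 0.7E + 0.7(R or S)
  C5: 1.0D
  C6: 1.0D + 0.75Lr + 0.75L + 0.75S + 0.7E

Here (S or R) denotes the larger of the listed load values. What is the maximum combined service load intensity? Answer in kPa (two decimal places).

10.46 kPa

(S or R) → R = 2.6 kPa; (R or S) → R = 2.6 kPa.
C1: 0.67(3.2) - 0.6(4.8) = -0.74
C2: 1.0(3.2) + 1.0(1.7) + 0.7(2.6) = 6.72
C3: 1.0(3.2) + 1.0(3.1) + 0.7(4.8) = 9.66
C4: 1.0(3.2) + 0.7(4.8) + 0.7(2.6) = 8.38
C5: 1.0(3.2) = 3.20
C6: 1.0(3.2) + 0.75(3.1) + 0.75(1.7) + 0.75(0.4) + 0.7(4.8) = 10.46
Maximum is from combination 6.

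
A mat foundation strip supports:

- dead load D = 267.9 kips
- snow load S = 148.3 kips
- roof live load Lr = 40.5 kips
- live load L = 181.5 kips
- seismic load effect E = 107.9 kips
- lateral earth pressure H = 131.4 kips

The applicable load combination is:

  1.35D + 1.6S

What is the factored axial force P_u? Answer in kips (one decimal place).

1.35(267.9) + 1.6(148.3) = 598.9
P_u = 598.9 kips.

598.9 kips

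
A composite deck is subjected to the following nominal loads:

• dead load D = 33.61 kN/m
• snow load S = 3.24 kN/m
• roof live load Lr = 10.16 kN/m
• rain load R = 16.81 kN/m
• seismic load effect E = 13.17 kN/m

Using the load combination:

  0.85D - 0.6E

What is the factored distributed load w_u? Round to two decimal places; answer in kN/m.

0.85(33.61) - 0.6(13.17) = 28.57 - 7.90 = 20.67
w_u = 20.67 kN/m.

20.67 kN/m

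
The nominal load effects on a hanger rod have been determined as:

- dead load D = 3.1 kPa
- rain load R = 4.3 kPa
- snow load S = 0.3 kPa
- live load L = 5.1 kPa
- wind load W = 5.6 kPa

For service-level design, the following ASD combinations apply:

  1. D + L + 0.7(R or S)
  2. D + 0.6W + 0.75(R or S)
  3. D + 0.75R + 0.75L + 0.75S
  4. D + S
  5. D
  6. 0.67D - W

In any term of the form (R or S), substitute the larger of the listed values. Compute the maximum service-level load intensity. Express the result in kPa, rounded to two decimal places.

11.21 kPa

(R or S) → R = 4.3 kPa.
1. 1.0(3.1) + 1.0(5.1) + 0.7(4.3) = 11.21
2. 1.0(3.1) + 0.6(5.6) + 0.75(4.3) = 9.69
3. 1.0(3.1) + 0.75(4.3) + 0.75(5.1) + 0.75(0.3) = 10.38
4. 1.0(3.1) + 1.0(0.3) = 3.40
5. 1.0(3.1) = 3.10
6. 0.67(3.1) - 1.0(5.6) = -3.52
Maximum is from combination 1.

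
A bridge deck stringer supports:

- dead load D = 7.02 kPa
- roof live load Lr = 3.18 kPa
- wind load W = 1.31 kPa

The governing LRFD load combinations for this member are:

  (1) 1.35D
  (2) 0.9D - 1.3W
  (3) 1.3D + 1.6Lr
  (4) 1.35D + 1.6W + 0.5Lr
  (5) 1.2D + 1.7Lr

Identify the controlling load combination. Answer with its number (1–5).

Combination 3

(1) 1.35(7.02) = 9.48
(2) 0.9(7.02) - 1.3(1.31) = 4.62
(3) 1.3(7.02) + 1.6(3.18) = 14.21
(4) 1.35(7.02) + 1.6(1.31) + 0.5(3.18) = 13.16
(5) 1.2(7.02) + 1.7(3.18) = 13.83
The largest value is 14.21 kPa from combination 3.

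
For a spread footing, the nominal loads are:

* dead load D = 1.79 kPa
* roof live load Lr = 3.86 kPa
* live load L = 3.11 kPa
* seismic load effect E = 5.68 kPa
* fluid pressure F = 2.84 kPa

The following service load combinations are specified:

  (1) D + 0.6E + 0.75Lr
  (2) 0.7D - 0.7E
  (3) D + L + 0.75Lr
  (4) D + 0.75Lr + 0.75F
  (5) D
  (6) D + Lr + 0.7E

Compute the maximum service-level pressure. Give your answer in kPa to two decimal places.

(1) 1.0(1.79) + 0.6(5.68) + 0.75(3.86) = 8.09
(2) 0.7(1.79) - 0.7(5.68) = -2.72
(3) 1.0(1.79) + 1.0(3.11) + 0.75(3.86) = 1.79 + 3.11 + 2.90 = 7.80
(4) 1.0(1.79) + 0.75(3.86) + 0.75(2.84) = 1.79 + 2.90 + 2.13 = 6.82
(5) 1.0(1.79) = 1.79
(6) 1.0(1.79) + 1.0(3.86) + 0.7(5.68) = 1.79 + 3.86 + 3.98 = 9.63
Combination 6 governs: p = 9.63 kPa.

9.63 kPa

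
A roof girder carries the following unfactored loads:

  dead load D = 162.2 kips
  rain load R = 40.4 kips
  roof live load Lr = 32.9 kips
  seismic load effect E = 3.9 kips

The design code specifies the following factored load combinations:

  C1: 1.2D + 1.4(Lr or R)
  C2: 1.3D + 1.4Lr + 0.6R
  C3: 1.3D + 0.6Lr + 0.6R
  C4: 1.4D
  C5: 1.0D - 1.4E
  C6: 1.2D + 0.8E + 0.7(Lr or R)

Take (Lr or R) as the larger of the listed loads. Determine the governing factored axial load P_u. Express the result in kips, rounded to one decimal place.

(Lr or R) → R = 40.4 kips.
C1: 1.2(162.2) + 1.4(40.4) = 251.2
C2: 1.3(162.2) + 1.4(32.9) + 0.6(40.4) = 281.2
C3: 1.3(162.2) + 0.6(32.9) + 0.6(40.4) = 254.8
C4: 1.4(162.2) = 227.1
C5: 1.0(162.2) - 1.4(3.9) = 156.7
C6: 1.2(162.2) + 0.8(3.9) + 0.7(40.4) = 226.0
Combination 2 governs: P_u = 281.2 kips.

281.2 kips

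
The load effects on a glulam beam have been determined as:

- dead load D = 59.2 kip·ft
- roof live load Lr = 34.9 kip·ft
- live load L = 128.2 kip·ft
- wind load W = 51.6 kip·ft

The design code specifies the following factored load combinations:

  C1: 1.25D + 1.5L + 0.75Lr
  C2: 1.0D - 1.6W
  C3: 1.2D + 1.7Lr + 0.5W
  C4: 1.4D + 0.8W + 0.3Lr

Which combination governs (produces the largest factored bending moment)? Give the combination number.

Combination 1

C1: 1.25(59.2) + 1.5(128.2) + 0.75(34.9) = 74.0 + 192.3 + 26.2 = 292.5
C2: 1.0(59.2) - 1.6(51.6) = 59.2 - 82.6 = -23.4
C3: 1.2(59.2) + 1.7(34.9) + 0.5(51.6) = 156.2
C4: 1.4(59.2) + 0.8(51.6) + 0.3(34.9) = 134.6
The largest value is 292.5 kip·ft from combination 1.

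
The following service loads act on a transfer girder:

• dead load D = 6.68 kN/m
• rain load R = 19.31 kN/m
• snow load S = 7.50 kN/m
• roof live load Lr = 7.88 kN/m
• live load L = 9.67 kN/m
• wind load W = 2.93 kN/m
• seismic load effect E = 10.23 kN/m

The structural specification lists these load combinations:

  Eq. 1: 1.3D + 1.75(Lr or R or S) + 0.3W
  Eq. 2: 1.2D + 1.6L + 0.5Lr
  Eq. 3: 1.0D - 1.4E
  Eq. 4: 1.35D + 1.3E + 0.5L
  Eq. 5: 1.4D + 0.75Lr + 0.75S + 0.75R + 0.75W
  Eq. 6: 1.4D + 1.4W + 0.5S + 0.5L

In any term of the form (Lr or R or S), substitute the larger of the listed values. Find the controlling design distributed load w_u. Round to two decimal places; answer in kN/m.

(Lr or R or S) → R = 19.31 kN/m.
Eq. 1: 1.3(6.68) + 1.75(19.31) + 0.3(2.93) = 43.36
Eq. 2: 1.2(6.68) + 1.6(9.67) + 0.5(7.88) = 8.02 + 15.47 + 3.94 = 27.43
Eq. 3: 1.0(6.68) - 1.4(10.23) = 6.68 - 14.32 = -7.64
Eq. 4: 1.35(6.68) + 1.3(10.23) + 0.5(9.67) = 27.15
Eq. 5: 1.4(6.68) + 0.75(7.88) + 0.75(7.50) + 0.75(19.31) + 0.75(2.93) = 9.35 + 5.91 + 5.63 + 14.48 + 2.20 = 37.57
Eq. 6: 1.4(6.68) + 1.4(2.93) + 0.5(7.50) + 0.5(9.67) = 9.35 + 4.10 + 3.75 + 4.84 = 22.04
Maximum is from combination 1.

43.36 kN/m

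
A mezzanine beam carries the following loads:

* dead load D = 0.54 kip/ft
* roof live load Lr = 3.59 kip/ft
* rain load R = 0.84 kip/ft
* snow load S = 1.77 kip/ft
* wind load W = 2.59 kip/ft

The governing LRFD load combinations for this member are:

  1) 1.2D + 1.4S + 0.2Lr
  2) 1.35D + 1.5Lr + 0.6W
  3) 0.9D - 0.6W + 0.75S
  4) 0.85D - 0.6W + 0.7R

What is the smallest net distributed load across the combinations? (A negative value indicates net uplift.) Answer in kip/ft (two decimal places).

1) 1.2(0.54) + 1.4(1.77) + 0.2(3.59) = 3.84
2) 1.35(0.54) + 1.5(3.59) + 0.6(2.59) = 7.67
3) 0.9(0.54) - 0.6(2.59) + 0.75(1.77) = 0.26
4) 0.85(0.54) - 0.6(2.59) + 0.7(0.84) = -0.51
Combination 4 gives the minimum: -0.51 kip/ft.

-0.51 kip/ft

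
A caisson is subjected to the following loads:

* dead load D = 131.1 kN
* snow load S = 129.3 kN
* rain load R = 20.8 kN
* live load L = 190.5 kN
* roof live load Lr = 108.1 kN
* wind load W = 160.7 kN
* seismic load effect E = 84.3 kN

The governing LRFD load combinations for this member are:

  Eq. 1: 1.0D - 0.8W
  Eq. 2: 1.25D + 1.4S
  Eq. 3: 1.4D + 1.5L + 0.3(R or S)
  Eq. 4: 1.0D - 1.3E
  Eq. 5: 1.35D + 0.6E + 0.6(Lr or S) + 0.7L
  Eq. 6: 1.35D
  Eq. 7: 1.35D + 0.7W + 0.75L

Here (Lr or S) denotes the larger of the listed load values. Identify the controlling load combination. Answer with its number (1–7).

(R or S) → S = 129.3 kN; (Lr or S) → S = 129.3 kN.
Eq. 1: 1.0(131.1) - 0.8(160.7) = 131.10 - 128.56 = 2.54
Eq. 2: 1.25(131.1) + 1.4(129.3) = 163.88 + 181.02 = 344.90
Eq. 3: 1.4(131.1) + 1.5(190.5) + 0.3(129.3) = 183.54 + 285.75 + 38.79 = 508.08
Eq. 4: 1.0(131.1) - 1.3(84.3) = 131.10 - 109.59 = 21.51
Eq. 5: 1.35(131.1) + 0.6(84.3) + 0.6(129.3) + 0.7(190.5) = 176.99 + 50.58 + 77.58 + 133.35 = 438.50
Eq. 6: 1.35(131.1) = 176.99
Eq. 7: 1.35(131.1) + 0.7(160.7) + 0.75(190.5) = 432.35
The largest value is 508.08 kN from combination 3.

Combination 3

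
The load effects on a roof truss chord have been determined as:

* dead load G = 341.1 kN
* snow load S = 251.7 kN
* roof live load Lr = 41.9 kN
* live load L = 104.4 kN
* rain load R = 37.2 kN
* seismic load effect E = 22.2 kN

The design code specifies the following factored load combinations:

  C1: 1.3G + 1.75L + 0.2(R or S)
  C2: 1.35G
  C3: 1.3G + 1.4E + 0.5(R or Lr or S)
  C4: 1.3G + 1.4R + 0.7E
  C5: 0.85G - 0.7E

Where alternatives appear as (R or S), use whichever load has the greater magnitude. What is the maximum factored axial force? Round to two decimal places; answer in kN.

676.47 kN

(R or S) → S = 251.7 kN; (R or Lr or S) → S = 251.7 kN.
C1: 1.3(341.1) + 1.75(104.4) + 0.2(251.7) = 443.43 + 182.70 + 50.34 = 676.47
C2: 1.35(341.1) = 460.49
C3: 1.3(341.1) + 1.4(22.2) + 0.5(251.7) = 443.43 + 31.08 + 125.85 = 600.36
C4: 1.3(341.1) + 1.4(37.2) + 0.7(22.2) = 443.43 + 52.08 + 15.54 = 511.05
C5: 0.85(341.1) - 0.7(22.2) = 289.94 - 15.54 = 274.40
Combination 1 governs: N_u = 676.47 kN.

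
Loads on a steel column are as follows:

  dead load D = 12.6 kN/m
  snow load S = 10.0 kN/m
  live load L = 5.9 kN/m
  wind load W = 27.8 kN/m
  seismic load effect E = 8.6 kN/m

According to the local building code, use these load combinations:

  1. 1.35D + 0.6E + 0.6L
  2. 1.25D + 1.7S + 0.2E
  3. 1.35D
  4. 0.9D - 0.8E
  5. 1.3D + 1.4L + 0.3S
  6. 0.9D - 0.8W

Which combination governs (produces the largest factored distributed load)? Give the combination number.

Combination 2

1. 1.35(12.6) + 0.6(8.6) + 0.6(5.9) = 17.01 + 5.16 + 3.54 = 25.71
2. 1.25(12.6) + 1.7(10.0) + 0.2(8.6) = 15.75 + 17.00 + 1.72 = 34.47
3. 1.35(12.6) = 17.01
4. 0.9(12.6) - 0.8(8.6) = 11.34 - 6.88 = 4.46
5. 1.3(12.6) + 1.4(5.9) + 0.3(10.0) = 16.38 + 8.26 + 3.00 = 27.64
6. 0.9(12.6) - 0.8(27.8) = 11.34 - 22.24 = -10.90
The largest value is 34.47 kN/m from combination 2.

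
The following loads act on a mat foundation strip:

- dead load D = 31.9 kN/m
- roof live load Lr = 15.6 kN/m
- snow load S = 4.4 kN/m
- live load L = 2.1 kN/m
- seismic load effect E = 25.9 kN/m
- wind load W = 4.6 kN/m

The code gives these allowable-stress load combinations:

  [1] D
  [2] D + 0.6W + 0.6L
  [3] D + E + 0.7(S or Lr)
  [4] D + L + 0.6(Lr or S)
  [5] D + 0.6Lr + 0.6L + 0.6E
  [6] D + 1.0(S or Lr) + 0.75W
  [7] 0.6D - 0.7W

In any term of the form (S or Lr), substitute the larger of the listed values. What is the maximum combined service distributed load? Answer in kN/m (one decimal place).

(S or Lr) → Lr = 15.6 kN/m; (Lr or S) → Lr = 15.6 kN/m.
[1] 1.0(31.9) = 31.9
[2] 1.0(31.9) + 0.6(4.6) + 0.6(2.1) = 35.9
[3] 1.0(31.9) + 1.0(25.9) + 0.7(15.6) = 31.9 + 25.9 + 10.9 = 68.7
[4] 1.0(31.9) + 1.0(2.1) + 0.6(15.6) = 31.9 + 2.1 + 9.4 = 43.4
[5] 1.0(31.9) + 0.6(15.6) + 0.6(2.1) + 0.6(25.9) = 31.9 + 9.4 + 1.3 + 15.5 = 58.1
[6] 1.0(31.9) + 1.0(15.6) + 0.75(4.6) = 31.9 + 15.6 + 3.5 = 51.0
[7] 0.6(31.9) - 0.7(4.6) = 19.1 - 3.2 = 15.9
The controlling combination is 3, giving 68.7 kN/m.

68.7 kN/m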